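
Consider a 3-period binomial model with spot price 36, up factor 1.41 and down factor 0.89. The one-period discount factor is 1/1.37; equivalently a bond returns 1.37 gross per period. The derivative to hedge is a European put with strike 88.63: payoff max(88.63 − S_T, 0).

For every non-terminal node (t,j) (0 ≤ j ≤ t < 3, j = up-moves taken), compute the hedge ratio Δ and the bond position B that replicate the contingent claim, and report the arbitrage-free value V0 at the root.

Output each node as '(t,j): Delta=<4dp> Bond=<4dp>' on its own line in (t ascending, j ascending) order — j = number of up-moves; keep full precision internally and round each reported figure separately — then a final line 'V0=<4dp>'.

Under the risk-neutral measure, an up-move has probability p* = (R−d)/(u−d) = 0.9231 and values discount at R = 1.37.
Terminal payoffs: V(3,0)=63.2511, V(3,1)=48.4230, V(3,2)=24.9313, V(3,3)=0.0000
(2,0): S=28.5156. Δ = (V_up−V_dn)/(S_up−S_dn) = (48.4230−63.2511)/(40.2070−25.3789) = -1.0000. V = [p*·48.4230 + (1−p*)·63.2511]/1.37 = 36.1778. B = V − Δ·S = 64.6934.
(2,1): S=45.1764. Δ = (V_up−V_dn)/(S_up−S_dn) = (24.9313−48.4230)/(63.6987−40.2070) = -1.0000. V = [p*·24.9313 + (1−p*)·48.4230]/1.37 = 19.5170. B = V − Δ·S = 64.6934.
(2,2): S=71.5716. Δ = (V_up−V_dn)/(S_up−S_dn) = (0.0000−24.9313)/(100.9160−63.6987) = -0.6699. V = [p*·0.0000 + (1−p*)·24.9313]/1.37 = 1.3998. B = V − Δ·S = 49.3446.
(1,0): S=32.0400. Δ = (V_up−V_dn)/(S_up−S_dn) = (19.5170−36.1778)/(45.1764−28.5156) = -1.0000. V = [p*·19.5170 + (1−p*)·36.1778]/1.37 = 15.1815. B = V − Δ·S = 47.2215.
(1,1): S=50.7600. Δ = (V_up−V_dn)/(S_up−S_dn) = (1.3998−19.5170)/(71.5716−45.1764) = -0.6864. V = [p*·1.3998 + (1−p*)·19.5170]/1.37 = 2.0390. B = V − Δ·S = 36.8798.
(0,0): S=36.0000. Δ = (V_up−V_dn)/(S_up−S_dn) = (2.0390−15.1815)/(50.7600−32.0400) = -0.7021. V = [p*·2.0390 + (1−p*)·15.1815]/1.37 = 2.2263. B = V − Δ·S = 27.5002.
Self-financing check: at every node Δ·S+B equals the discounted successor values.

(0,0): Delta=-0.7021 Bond=27.5002
(1,0): Delta=-1.0000 Bond=47.2215
(1,1): Delta=-0.6864 Bond=36.8798
(2,0): Delta=-1.0000 Bond=64.6934
(2,1): Delta=-1.0000 Bond=64.6934
(2,2): Delta=-0.6699 Bond=49.3446
V0=2.2263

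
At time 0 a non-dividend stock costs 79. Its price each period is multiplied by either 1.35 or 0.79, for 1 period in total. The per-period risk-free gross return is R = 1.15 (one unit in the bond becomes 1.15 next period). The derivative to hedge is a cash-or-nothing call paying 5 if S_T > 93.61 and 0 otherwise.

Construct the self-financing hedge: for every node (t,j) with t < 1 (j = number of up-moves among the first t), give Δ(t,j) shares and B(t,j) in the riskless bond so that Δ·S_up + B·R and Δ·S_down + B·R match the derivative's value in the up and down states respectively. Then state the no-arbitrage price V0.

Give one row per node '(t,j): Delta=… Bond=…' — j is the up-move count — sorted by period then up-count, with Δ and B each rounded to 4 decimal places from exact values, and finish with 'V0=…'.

Since d<R<u, set p* = (R−d)/(u−d) = 0.6429; price each node as the discounted p*-expectation of its children.
Payoff layer (t=1): V(1,0)=0.0000, V(1,1)=5.0000
  t=0,j=0: stock 79.0000 → up 106.6500 (V=5.0000), down 62.4100 (V=0.0000). Price 2.7950; hedge Δ=0.1130, bond B=-6.1335.
Self-financing check: at every node Δ·S+B equals the discounted successor values.

(0,0): Delta=0.1130 Bond=-6.1335
V0=2.7950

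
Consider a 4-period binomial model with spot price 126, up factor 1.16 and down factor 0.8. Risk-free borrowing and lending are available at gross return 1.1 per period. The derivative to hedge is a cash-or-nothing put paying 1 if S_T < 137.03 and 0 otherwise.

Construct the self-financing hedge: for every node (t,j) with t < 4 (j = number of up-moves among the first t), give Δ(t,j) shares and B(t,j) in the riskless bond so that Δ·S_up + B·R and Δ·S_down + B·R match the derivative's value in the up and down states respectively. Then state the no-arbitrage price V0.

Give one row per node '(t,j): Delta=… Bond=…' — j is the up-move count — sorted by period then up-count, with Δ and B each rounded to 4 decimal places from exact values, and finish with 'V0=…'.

No-arbitrage ⇒ martingale measure with p* = (R−d)/(u−d) = 0.8333.
Terminal values V(4,·): V(4,0)=1.0000, V(4,1)=1.0000, V(4,2)=1.0000, V(4,3)=0.0000, V(4,4)=0.0000
  t=3,j=0: stock 64.5120 → up 74.8339 (V=1.0000), down 51.6096 (V=1.0000). Price 0.9091; hedge Δ=0.0000, bond B=0.9091.
  t=3,j=1: stock 93.5424 → up 108.5092 (V=1.0000), down 74.8339 (V=1.0000). Price 0.9091; hedge Δ=0.0000, bond B=0.9091.
  t=3,j=2: stock 135.6365 → up 157.3383 (V=0.0000), down 108.5092 (V=1.0000). Price 0.1515; hedge Δ=-0.0205, bond B=2.9293.
  t=3,j=3: stock 196.6729 → up 228.1406 (V=0.0000), down 157.3383 (V=0.0000). Price 0.0000; hedge Δ=0.0000, bond B=0.0000.
  t=2,j=0: stock 80.6400 → up 93.5424 (V=0.9091), down 64.5120 (V=0.9091). Price 0.8264; hedge Δ=0.0000, bond B=0.8264.
  t=2,j=1: stock 116.9280 → up 135.6365 (V=0.1515), down 93.5424 (V=0.9091). Price 0.2525; hedge Δ=-0.0180, bond B=2.3569.
  t=2,j=2: stock 169.5456 → up 196.6729 (V=0.0000), down 135.6365 (V=0.1515). Price 0.0230; hedge Δ=-0.0025, bond B=0.4438.
  t=1,j=0: stock 100.8000 → up 116.9280 (V=0.2525), down 80.6400 (V=0.8264). Price 0.3165; hedge Δ=-0.0158, bond B=1.9108.
  t=1,j=1: stock 146.1600 → up 169.5456 (V=0.0230), down 116.9280 (V=0.2525). Price 0.0557; hedge Δ=-0.0044, bond B=0.6933.
  t=0,j=0: stock 126.0000 → up 146.1600 (V=0.0557), down 100.8000 (V=0.3165). Price 0.0901; hedge Δ=-0.0058, bond B=0.8148.
The time-0 hedge costs 0.0901, which is the no-arbitrage price.

(0,0): Delta=-0.0058 Bond=0.8148
(1,0): Delta=-0.0158 Bond=1.9108
(1,1): Delta=-0.0044 Bond=0.6933
(2,0): Delta=0.0000 Bond=0.8264
(2,1): Delta=-0.0180 Bond=2.3569
(2,2): Delta=-0.0025 Bond=0.4438
(3,0): Delta=0.0000 Bond=0.9091
(3,1): Delta=0.0000 Bond=0.9091
(3,2): Delta=-0.0205 Bond=2.9293
(3,3): Delta=0.0000 Bond=0.0000
V0=0.0901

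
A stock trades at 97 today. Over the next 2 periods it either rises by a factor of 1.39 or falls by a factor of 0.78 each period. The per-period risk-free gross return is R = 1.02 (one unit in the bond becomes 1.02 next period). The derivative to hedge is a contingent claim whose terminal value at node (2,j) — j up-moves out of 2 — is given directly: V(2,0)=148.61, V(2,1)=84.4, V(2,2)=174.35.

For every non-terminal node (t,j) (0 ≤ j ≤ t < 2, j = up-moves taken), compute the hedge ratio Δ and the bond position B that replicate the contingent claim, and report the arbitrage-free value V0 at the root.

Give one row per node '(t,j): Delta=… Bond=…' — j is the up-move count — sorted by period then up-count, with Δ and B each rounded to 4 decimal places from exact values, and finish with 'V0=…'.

No-arbitrage ⇒ martingale measure with p* = (R−d)/(u−d) = 0.3934.
At expiry t=2: V(2,0)=148.6100, V(2,1)=84.4000, V(2,2)=174.3500
(1,0): S=75.6600. Δ = (V_up−V_dn)/(S_up−S_dn) = (84.4000−148.6100)/(105.1674−59.0148) = -1.3913. V = [p*·84.4000 + (1−p*)·148.6100]/1.02 = 120.9285. B = V − Δ·S = 226.1908.
(1,1): S=134.8300. Δ = (V_up−V_dn)/(S_up−S_dn) = (174.3500−84.4000)/(187.4137−105.1674) = 1.0937. V = [p*·174.3500 + (1−p*)·84.4000]/1.02 = 117.4413. B = V − Δ·S = -30.0177.
(0,0): S=97.0000. Δ = (V_up−V_dn)/(S_up−S_dn) = (117.4413−120.9285)/(134.8300−75.6600) = -0.0589. V = [p*·117.4413 + (1−p*)·120.9285]/1.02 = 117.2122. B = V − Δ·S = 122.9289.
Each (Δ,B) replicates both successor values, so the strategy is self-financing and V0 is arbitrage-free.

(0,0): Delta=-0.0589 Bond=122.9289
(1,0): Delta=-1.3913 Bond=226.1908
(1,1): Delta=1.0937 Bond=-30.0177
V0=117.2122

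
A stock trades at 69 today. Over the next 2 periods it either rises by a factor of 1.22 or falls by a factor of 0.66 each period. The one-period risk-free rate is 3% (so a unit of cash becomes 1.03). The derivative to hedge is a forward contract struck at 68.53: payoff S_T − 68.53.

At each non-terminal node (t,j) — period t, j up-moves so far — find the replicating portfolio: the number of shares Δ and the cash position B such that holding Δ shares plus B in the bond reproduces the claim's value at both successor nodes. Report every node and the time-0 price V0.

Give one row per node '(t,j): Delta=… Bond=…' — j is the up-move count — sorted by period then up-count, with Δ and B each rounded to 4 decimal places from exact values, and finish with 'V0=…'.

(0,0): Delta=1.0000 Bond=-64.5961
(1,0): Delta=1.0000 Bond=-66.5340
(1,1): Delta=1.0000 Bond=-66.5340
V0=4.4039

Since d<R<u, set p* = (R−d)/(u−d) = 0.6607; price each node as the discounted p*-expectation of its children.
At expiry t=2: V(2,0)=-38.4736, V(2,1)=-12.9712, V(2,2)=34.1696
  t=1,j=0: stock 45.5400 → up 55.5588 (V=-12.9712), down 30.0564 (V=-38.4736). Price -20.9940; hedge Δ=1.0000, bond B=-66.5340.
  t=1,j=1: stock 84.1800 → up 102.6996 (V=34.1696), down 55.5588 (V=-12.9712). Price 17.6460; hedge Δ=1.0000, bond B=-66.5340.
  t=0,j=0: stock 69.0000 → up 84.1800 (V=17.6460), down 45.5400 (V=-20.9940). Price 4.4039; hedge Δ=1.0000, bond B=-64.5961.
The time-0 hedge costs 4.4039, which is the no-arbitrage price.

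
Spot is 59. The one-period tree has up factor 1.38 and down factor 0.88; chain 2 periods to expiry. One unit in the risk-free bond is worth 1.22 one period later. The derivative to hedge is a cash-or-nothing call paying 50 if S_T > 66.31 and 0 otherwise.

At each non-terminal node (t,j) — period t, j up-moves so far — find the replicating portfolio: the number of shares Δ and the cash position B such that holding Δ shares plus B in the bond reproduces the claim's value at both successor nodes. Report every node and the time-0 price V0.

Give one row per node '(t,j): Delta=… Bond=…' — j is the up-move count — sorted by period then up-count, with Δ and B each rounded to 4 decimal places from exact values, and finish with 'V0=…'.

(0,0): Delta=0.4446 Bond=3.9237
(1,0): Delta=1.9260 Bond=-72.1311
(1,1): Delta=0.0000 Bond=40.9836
V0=30.1532

Under the risk-neutral measure, an up-move has probability p* = (R−d)/(u−d) = 0.6800 and values discount at R = 1.22.
At expiry t=2: V(2,0)=0.0000, V(2,1)=50.0000, V(2,2)=50.0000
Node (1,0) S=51.9200: V=(p*·50.0000+(1−p*)·0.0000)/1.22=27.8689; Δ=(50.0000−0.0000)/(71.6496−45.6896)=1.9260; B=V−Δ·S=-72.1311
Node (1,1) S=81.4200: V=(p*·50.0000+(1−p*)·50.0000)/1.22=40.9836; Δ=(50.0000−50.0000)/(112.3596−71.6496)=0.0000; B=V−Δ·S=40.9836
Node (0,0) S=59.0000: V=(p*·40.9836+(1−p*)·27.8689)/1.22=30.1532; Δ=(40.9836−27.8689)/(81.4200−51.9200)=0.4446; B=V−Δ·S=3.9237
Check: Δ(0,0)·S0 + B(0,0) = 30.1532 = V0.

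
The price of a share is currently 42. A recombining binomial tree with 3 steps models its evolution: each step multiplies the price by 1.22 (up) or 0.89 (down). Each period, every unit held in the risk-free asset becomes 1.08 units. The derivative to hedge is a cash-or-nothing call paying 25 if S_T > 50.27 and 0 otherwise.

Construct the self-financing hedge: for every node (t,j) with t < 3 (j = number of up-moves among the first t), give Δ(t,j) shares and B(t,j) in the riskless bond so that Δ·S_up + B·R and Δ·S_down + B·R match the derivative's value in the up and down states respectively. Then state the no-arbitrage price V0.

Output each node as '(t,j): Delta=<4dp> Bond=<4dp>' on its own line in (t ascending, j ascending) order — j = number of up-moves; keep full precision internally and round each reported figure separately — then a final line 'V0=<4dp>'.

(0,0): Delta=0.7555 Bond=-19.5686
(1,0): Delta=1.0804 Bond=-33.2819
(1,1): Delta=0.5808 Bond=-12.1830
(2,0): Delta=0.0000 Bond=0.0000
(2,1): Delta=1.6612 Bond=-62.4299
(2,2): Delta=0.0000 Bond=23.1481
V0=12.1609

Risk-neutral probability p* = (R−d)/(u−d) = (1.08−0.89)/(1.22−0.89) = 0.5758.
Payoff layer (t=3): V(3,0)=0.0000, V(3,1)=0.0000, V(3,2)=25.0000, V(3,3)=25.0000
  t=2,j=0: stock 33.2682 → up 40.5872 (V=0.0000), down 29.6087 (V=0.0000). Price 0.0000; hedge Δ=0.0000, bond B=0.0000.
  t=2,j=1: stock 45.6036 → up 55.6364 (V=25.0000), down 40.5872 (V=0.0000). Price 13.3277; hedge Δ=1.6612, bond B=-62.4299.
  t=2,j=2: stock 62.5128 → up 76.2656 (V=25.0000), down 55.6364 (V=25.0000). Price 23.1481; hedge Δ=0.0000, bond B=23.1481.
  t=1,j=0: stock 37.3800 → up 45.6036 (V=13.3277), down 33.2682 (V=0.0000). Price 7.1051; hedge Δ=1.0804, bond B=-33.2819.
  t=1,j=1: stock 51.2400 → up 62.5128 (V=23.1481), down 45.6036 (V=13.3277). Price 17.5758; hedge Δ=0.5808, bond B=-12.1830.
  t=0,j=0: stock 42.0000 → up 51.2400 (V=17.5758), down 37.3800 (V=7.1051). Price 12.1609; hedge Δ=0.7555, bond B=-19.5686.
Self-financing check: at every node Δ·S+B equals the discounted successor values.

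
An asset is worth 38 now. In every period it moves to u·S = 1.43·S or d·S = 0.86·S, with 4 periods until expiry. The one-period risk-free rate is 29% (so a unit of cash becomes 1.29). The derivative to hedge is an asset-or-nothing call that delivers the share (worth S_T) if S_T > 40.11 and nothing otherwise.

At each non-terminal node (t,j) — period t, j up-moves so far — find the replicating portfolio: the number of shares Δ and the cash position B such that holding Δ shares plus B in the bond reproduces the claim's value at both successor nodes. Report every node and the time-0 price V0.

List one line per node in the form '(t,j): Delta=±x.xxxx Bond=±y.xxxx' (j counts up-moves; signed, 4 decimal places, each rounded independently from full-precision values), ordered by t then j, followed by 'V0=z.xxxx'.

Risk-neutral probability p* = (R−d)/(u−d) = (1.29−0.86)/(1.43−0.86) = 0.7544.
Payoff layer (t=4): V(4,0)=0.0000, V(4,1)=0.0000, V(4,2)=57.4715, V(4,3)=95.5631, V(4,4)=158.9014
Node (3,0) S=24.1701: V=(p*·0.0000+(1−p*)·0.0000)/1.29=0.0000; Δ=(0.0000−0.0000)/(34.5633−20.7863)=0.0000; B=V−Δ·S=0.0000
Node (3,1) S=40.1899: V=(p*·57.4715+(1−p*)·0.0000)/1.29=33.6091; Δ=(57.4715−0.0000)/(57.4715−34.5633)=2.5088; B=V−Δ·S=-67.2181
Node (3,2) S=66.8273: V=(p*·95.5631+(1−p*)·57.4715)/1.29=66.8273; Δ=(95.5631−57.4715)/(95.5631−57.4715)=1.0000; B=V−Δ·S=0.0000
Node (3,3) S=111.1199: V=(p*·158.9014+(1−p*)·95.5631)/1.29=111.1199; Δ=(158.9014−95.5631)/(158.9014−95.5631)=1.0000; B=V−Δ·S=0.0000
Node (2,0) S=28.1048: V=(p*·33.6091+(1−p*)·0.0000)/1.29=19.6544; Δ=(33.6091−0.0000)/(40.1899−24.1701)=2.0980; B=V−Δ·S=-39.3089
Node (2,1) S=46.7324: V=(p*·66.8273+(1−p*)·33.6091)/1.29=45.4794; Δ=(66.8273−33.6091)/(66.8273−40.1899)=1.2471; B=V−Δ·S=-12.7982
Node (2,2) S=77.7062: V=(p*·111.1199+(1−p*)·66.8273)/1.29=77.7062; Δ=(111.1199−66.8273)/(111.1199−66.8273)=1.0000; B=V−Δ·S=0.0000
Node (1,0) S=32.6800: V=(p*·45.4794+(1−p*)·19.6544)/1.29=30.3383; Δ=(45.4794−19.6544)/(46.7324−28.1048)=1.3864; B=V−Δ·S=-14.9687
Node (1,1) S=54.3400: V=(p*·77.7062+(1−p*)·45.4794)/1.29=54.1014; Δ=(77.7062−45.4794)/(77.7062−46.7324)=1.0405; B=V−Δ·S=-2.4368
Node (0,0) S=38.0000: V=(p*·54.1014+(1−p*)·30.3383)/1.29=37.4146; Δ=(54.1014−30.3383)/(54.3400−32.6800)=1.0971; B=V−Δ·S=-4.2750
Root portfolio cost Δ·38+B reproduces V0=37.4146.

(0,0): Delta=1.0971 Bond=-4.2750
(1,0): Delta=1.3864 Bond=-14.9687
(1,1): Delta=1.0405 Bond=-2.4368
(2,0): Delta=2.0980 Bond=-39.3089
(2,1): Delta=1.2471 Bond=-12.7982
(2,2): Delta=1.0000 Bond=0.0000
(3,0): Delta=0.0000 Bond=0.0000
(3,1): Delta=2.5088 Bond=-67.2181
(3,2): Delta=1.0000 Bond=0.0000
(3,3): Delta=1.0000 Bond=0.0000
V0=37.4146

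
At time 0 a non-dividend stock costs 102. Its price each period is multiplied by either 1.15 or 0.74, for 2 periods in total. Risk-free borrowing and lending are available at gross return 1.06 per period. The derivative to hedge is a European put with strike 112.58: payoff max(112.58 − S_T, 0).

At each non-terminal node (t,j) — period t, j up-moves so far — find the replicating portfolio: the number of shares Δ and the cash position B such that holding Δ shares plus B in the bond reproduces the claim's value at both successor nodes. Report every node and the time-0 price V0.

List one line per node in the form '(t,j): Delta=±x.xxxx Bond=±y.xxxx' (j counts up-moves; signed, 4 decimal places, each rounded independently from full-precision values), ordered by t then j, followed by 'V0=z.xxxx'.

(0,0): Delta=-0.6071 Bond=72.2189
(1,0): Delta=-1.0000 Bond=106.2075
(1,1): Delta=-0.5360 Bond=68.2115
V0=10.2939

Risk-neutral probability p* = (R−d)/(u−d) = (1.06−0.74)/(1.15−0.74) = 0.7805.
Payoff layer (t=2): V(2,0)=56.7248, V(2,1)=25.7780, V(2,2)=0.0000
(1,0): S=75.4800. Δ = (V_up−V_dn)/(S_up−S_dn) = (25.7780−56.7248)/(86.8020−55.8552) = -1.0000. V = [p*·25.7780 + (1−p*)·56.7248]/1.06 = 30.7275. B = V − Δ·S = 106.2075.
(1,1): S=117.3000. Δ = (V_up−V_dn)/(S_up−S_dn) = (0.0000−25.7780)/(134.8950−86.8020) = -0.5360. V = [p*·0.0000 + (1−p*)·25.7780]/1.06 = 5.3383. B = V − Δ·S = 68.2115.
(0,0): S=102.0000. Δ = (V_up−V_dn)/(S_up−S_dn) = (5.3383−30.7275)/(117.3000−75.4800) = -0.6071. V = [p*·5.3383 + (1−p*)·30.7275]/1.06 = 10.2939. B = V − Δ·S = 72.2189.
Root portfolio cost Δ·102+B reproduces V0=10.2939.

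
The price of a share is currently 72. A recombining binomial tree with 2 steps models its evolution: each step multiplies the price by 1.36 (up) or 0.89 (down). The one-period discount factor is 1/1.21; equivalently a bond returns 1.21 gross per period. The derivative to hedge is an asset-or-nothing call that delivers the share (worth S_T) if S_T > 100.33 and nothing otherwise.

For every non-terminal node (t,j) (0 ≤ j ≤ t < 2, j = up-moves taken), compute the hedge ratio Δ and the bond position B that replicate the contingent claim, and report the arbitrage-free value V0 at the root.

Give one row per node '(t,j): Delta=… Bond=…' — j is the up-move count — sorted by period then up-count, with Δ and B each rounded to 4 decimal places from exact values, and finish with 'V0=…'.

(0,0): Delta=2.2144 Bond=-117.2692
(1,0): Delta=0.0000 Bond=0.0000
(1,1): Delta=2.8936 Bond=-208.4093
V0=42.1642

Risk-neutral probability p* = (R−d)/(u−d) = (1.21−0.89)/(1.36−0.89) = 0.6809.
Terminal payoffs: V(2,0)=0.0000, V(2,1)=0.0000, V(2,2)=133.1712
  t=1,j=0: stock 64.0800 → up 87.1488 (V=0.0000), down 57.0312 (V=0.0000). Price 0.0000; hedge Δ=0.0000, bond B=0.0000.
  t=1,j=1: stock 97.9200 → up 133.1712 (V=133.1712), down 87.1488 (V=0.0000). Price 74.9337; hedge Δ=2.8936, bond B=-208.4093.
  t=0,j=0: stock 72.0000 → up 97.9200 (V=74.9337), down 64.0800 (V=0.0000). Price 42.1642; hedge Δ=2.2144, bond B=-117.2692.
Check: Δ(0,0)·S0 + B(0,0) = 42.1642 = V0.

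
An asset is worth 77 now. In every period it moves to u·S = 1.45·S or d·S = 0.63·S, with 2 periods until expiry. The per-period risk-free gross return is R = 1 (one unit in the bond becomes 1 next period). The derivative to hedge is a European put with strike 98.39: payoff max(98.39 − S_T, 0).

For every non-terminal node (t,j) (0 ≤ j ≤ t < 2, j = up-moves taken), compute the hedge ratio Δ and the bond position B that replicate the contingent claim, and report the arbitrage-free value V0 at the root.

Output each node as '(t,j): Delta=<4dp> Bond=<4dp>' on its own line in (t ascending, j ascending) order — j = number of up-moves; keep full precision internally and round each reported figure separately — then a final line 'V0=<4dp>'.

Under the risk-neutral measure, an up-move has probability p* = (R−d)/(u−d) = 0.4512 and values discount at R = 1.
Terminal values V(2,·): V(2,0)=67.8287, V(2,1)=28.0505, V(2,2)=0.0000
(1,0): S=48.5100. Δ = (V_up−V_dn)/(S_up−S_dn) = (28.0505−67.8287)/(70.3395−30.5613) = -1.0000. V = [p*·28.0505 + (1−p*)·67.8287]/1 = 49.8800. B = V − Δ·S = 98.3900.
(1,1): S=111.6500. Δ = (V_up−V_dn)/(S_up−S_dn) = (0.0000−28.0505)/(161.8925−70.3395) = -0.3064. V = [p*·0.0000 + (1−p*)·28.0505]/1 = 15.3936. B = V − Δ·S = 49.6015.
(0,0): S=77.0000. Δ = (V_up−V_dn)/(S_up−S_dn) = (15.3936−49.8800)/(111.6500−48.5100) = -0.5462. V = [p*·15.3936 + (1−p*)·49.8800]/1 = 34.3190. B = V − Δ·S = 76.3757.
Each (Δ,B) replicates both successor values, so the strategy is self-financing and V0 is arbitrage-free.

(0,0): Delta=-0.5462 Bond=76.3757
(1,0): Delta=-1.0000 Bond=98.3900
(1,1): Delta=-0.3064 Bond=49.6015
V0=34.3190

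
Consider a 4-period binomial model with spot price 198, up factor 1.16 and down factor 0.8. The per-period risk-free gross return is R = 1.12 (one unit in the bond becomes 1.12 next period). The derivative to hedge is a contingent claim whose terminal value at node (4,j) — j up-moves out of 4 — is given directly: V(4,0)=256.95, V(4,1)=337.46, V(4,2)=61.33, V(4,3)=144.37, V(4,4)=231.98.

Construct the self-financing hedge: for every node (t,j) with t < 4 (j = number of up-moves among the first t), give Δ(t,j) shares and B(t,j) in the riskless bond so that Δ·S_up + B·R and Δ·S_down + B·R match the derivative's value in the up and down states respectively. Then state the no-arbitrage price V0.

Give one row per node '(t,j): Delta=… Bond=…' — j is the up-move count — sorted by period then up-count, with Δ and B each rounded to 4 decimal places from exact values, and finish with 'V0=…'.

(0,0): Delta=0.7432 Bond=-23.1143
(1,0): Delta=0.1686 Bond=65.1177
(1,1): Delta=0.7927 Bond=-37.2637
(2,0): Delta=-4.6288 Bond=680.8653
(2,1): Delta=0.5822 Bond=-3.0598
(2,2): Delta=0.8108 Bond=-46.5698
(3,0): Delta=2.2060 Bond=69.6776
(3,1): Delta=-5.2180 Bond=849.1806
(3,2): Delta=1.0822 Bond=-110.0030
(3,3): Delta=0.7874 Bond=-44.9276
V0=124.0298

No-arbitrage ⇒ martingale measure with p* = (R−d)/(u−d) = 0.8889.
At expiry t=4: V(4,0)=256.9500, V(4,1)=337.4600, V(4,2)=61.3300, V(4,3)=144.3700, V(4,4)=231.9800
(3,0): S=101.3760. Δ = (V_up−V_dn)/(S_up−S_dn) = (337.4600−256.9500)/(117.5962−81.1008) = 2.2060. V = [p*·337.4600 + (1−p*)·256.9500]/1.12 = 293.3165. B = V − Δ·S = 69.6776.
(3,1): S=146.9952. Δ = (V_up−V_dn)/(S_up−S_dn) = (61.3300−337.4600)/(170.5144−117.5962) = -5.2180. V = [p*·61.3300 + (1−p*)·337.4600]/1.12 = 82.1528. B = V − Δ·S = 849.1806.
(3,2): S=213.1430. Δ = (V_up−V_dn)/(S_up−S_dn) = (144.3700−61.3300)/(247.2459−170.5144) = 1.0822. V = [p*·144.3700 + (1−p*)·61.3300]/1.12 = 120.6637. B = V − Δ·S = -110.0030.
(3,3): S=309.0574. Δ = (V_up−V_dn)/(S_up−S_dn) = (231.9800−144.3700)/(358.5066−247.2459) = 0.7874. V = [p*·231.9800 + (1−p*)·144.3700]/1.12 = 198.4335. B = V − Δ·S = -44.9276.
(2,0): S=126.7200. Δ = (V_up−V_dn)/(S_up−S_dn) = (82.1528−293.3165)/(146.9952−101.3760) = -4.6288. V = [p*·82.1528 + (1−p*)·293.3165]/1.12 = 94.2995. B = V − Δ·S = 680.8653.
(2,1): S=183.7440. Δ = (V_up−V_dn)/(S_up−S_dn) = (120.6637−82.1528)/(213.1430−146.9952) = 0.5822. V = [p*·120.6637 + (1−p*)·82.1528]/1.12 = 103.9149. B = V − Δ·S = -3.0598.
(2,2): S=266.4288. Δ = (V_up−V_dn)/(S_up−S_dn) = (198.4335−120.6637)/(309.0574−213.1430) = 0.8108. V = [p*·198.4335 + (1−p*)·120.6637]/1.12 = 169.4575. B = V − Δ·S = -46.5698.
(1,0): S=158.4000. Δ = (V_up−V_dn)/(S_up−S_dn) = (103.9149−94.2995)/(183.7440−126.7200) = 0.1686. V = [p*·103.9149 + (1−p*)·94.2995]/1.12 = 91.8273. B = V − Δ·S = 65.1177.
(1,1): S=229.6800. Δ = (V_up−V_dn)/(S_up−S_dn) = (169.4575−103.9149)/(266.4288−183.7440) = 0.7927. V = [p*·169.4575 + (1−p*)·103.9149]/1.12 = 144.7991. B = V − Δ·S = -37.2637.
(0,0): S=198.0000. Δ = (V_up−V_dn)/(S_up−S_dn) = (144.7991−91.8273)/(229.6800−158.4000) = 0.7432. V = [p*·144.7991 + (1−p*)·91.8273]/1.12 = 124.0298. B = V − Δ·S = -23.1143.
Each (Δ,B) replicates both successor values, so the strategy is self-financing and V0 is arbitrage-free.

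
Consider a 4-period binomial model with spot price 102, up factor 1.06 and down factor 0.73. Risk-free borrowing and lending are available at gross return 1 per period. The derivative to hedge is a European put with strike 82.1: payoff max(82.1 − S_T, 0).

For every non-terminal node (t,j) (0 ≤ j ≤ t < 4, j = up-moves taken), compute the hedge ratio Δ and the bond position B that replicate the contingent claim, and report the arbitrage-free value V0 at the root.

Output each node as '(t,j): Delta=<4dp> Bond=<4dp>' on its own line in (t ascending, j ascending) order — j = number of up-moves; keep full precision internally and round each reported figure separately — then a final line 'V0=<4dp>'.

Risk-neutral probability p* = (R−d)/(u−d) = (1−0.73)/(1.06−0.73) = 0.8182.
Terminal values V(4,·): V(4,0)=53.1338, V(4,1)=40.0395, V(4,2)=21.0258, V(4,3)=0.0000, V(4,4)=0.0000
  t=3,j=0: stock 39.6797 → up 42.0605 (V=40.0395), down 28.9662 (V=53.1338). Price 42.4203; hedge Δ=-1.0000, bond B=82.1000.
  t=3,j=1: stock 57.6171 → up 61.0742 (V=21.0258), down 42.0605 (V=40.0395). Price 24.4829; hedge Δ=-1.0000, bond B=82.1000.
  t=3,j=2: stock 83.6633 → up 88.6831 (V=0.0000), down 61.0742 (V=21.0258). Price 3.8229; hedge Δ=-0.7616, bond B=67.5375.
  t=3,j=3: stock 121.4836 → up 128.7726 (V=0.0000), down 88.6831 (V=0.0000). Price 0.0000; hedge Δ=0.0000, bond B=0.0000.
  t=2,j=0: stock 54.3558 → up 57.6171 (V=24.4829), down 39.6797 (V=42.4203). Price 27.7442; hedge Δ=-1.0000, bond B=82.1000.
  t=2,j=1: stock 78.9276 → up 83.6633 (V=3.8229), down 57.6171 (V=24.4829). Price 7.5792; hedge Δ=-0.7932, bond B=70.1852.
  t=2,j=2: stock 114.6072 → up 121.4836 (V=0.0000), down 83.6633 (V=3.8229). Price 0.6951; hedge Δ=-0.1011, bond B=12.2795.
  t=1,j=0: stock 74.4600 → up 78.9276 (V=7.5792), down 54.3558 (V=27.7442). Price 11.2456; hedge Δ=-0.8207, bond B=72.3515.
  t=1,j=1: stock 108.1200 → up 114.6072 (V=0.6951), down 78.9276 (V=7.5792). Price 1.9467; hedge Δ=-0.1929, bond B=22.8078.
  t=0,j=0: stock 102.0000 → up 108.1200 (V=1.9467), down 74.4600 (V=11.2456). Price 3.6374; hedge Δ=-0.2763, bond B=31.8158.
Each (Δ,B) replicates both successor values, so the strategy is self-financing and V0 is arbitrage-free.

(0,0): Delta=-0.2763 Bond=31.8158
(1,0): Delta=-0.8207 Bond=72.3515
(1,1): Delta=-0.1929 Bond=22.8078
(2,0): Delta=-1.0000 Bond=82.1000
(2,1): Delta=-0.7932 Bond=70.1852
(2,2): Delta=-0.1011 Bond=12.2795
(3,0): Delta=-1.0000 Bond=82.1000
(3,1): Delta=-1.0000 Bond=82.1000
(3,2): Delta=-0.7616 Bond=67.5375
(3,3): Delta=0.0000 Bond=0.0000
V0=3.6374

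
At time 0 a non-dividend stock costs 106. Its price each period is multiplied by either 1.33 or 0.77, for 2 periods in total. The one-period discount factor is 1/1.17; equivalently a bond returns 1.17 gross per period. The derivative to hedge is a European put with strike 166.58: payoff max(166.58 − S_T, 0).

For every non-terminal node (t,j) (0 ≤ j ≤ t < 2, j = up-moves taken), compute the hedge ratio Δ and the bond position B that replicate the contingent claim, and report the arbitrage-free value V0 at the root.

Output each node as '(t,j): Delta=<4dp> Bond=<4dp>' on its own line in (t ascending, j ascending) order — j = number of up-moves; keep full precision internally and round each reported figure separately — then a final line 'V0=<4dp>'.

(0,0): Delta=-0.7848 Bond=106.6771
(1,0): Delta=-1.0000 Bond=142.3761
(1,1): Delta=-0.7350 Bond=117.7866
V0=23.4873

Under the risk-neutral measure, an up-move has probability p* = (R−d)/(u−d) = 0.7143 and values discount at R = 1.17.
Terminal values V(2,·): V(2,0)=103.7326, V(2,1)=58.0254, V(2,2)=0.0000
  t=1,j=0: stock 81.6200 → up 108.5546 (V=58.0254), down 62.8474 (V=103.7326). Price 60.7561; hedge Δ=-1.0000, bond B=142.3761.
  t=1,j=1: stock 140.9800 → up 187.5034 (V=0.0000), down 108.5546 (V=58.0254). Price 14.1698; hedge Δ=-0.7350, bond B=117.7866.
  t=0,j=0: stock 106.0000 → up 140.9800 (V=14.1698), down 81.6200 (V=60.7561). Price 23.4873; hedge Δ=-0.7848, bond B=106.6771.
Check: Δ(0,0)·S0 + B(0,0) = 23.4873 = V0.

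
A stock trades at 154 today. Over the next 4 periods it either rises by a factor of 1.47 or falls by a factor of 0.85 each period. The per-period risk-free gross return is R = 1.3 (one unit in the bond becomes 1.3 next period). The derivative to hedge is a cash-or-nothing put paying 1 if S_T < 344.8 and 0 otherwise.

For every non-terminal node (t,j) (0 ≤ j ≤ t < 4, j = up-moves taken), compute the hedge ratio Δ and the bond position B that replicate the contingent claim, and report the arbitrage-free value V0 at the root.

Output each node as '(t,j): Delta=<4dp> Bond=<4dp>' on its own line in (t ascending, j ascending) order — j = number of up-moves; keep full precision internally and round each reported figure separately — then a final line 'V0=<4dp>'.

No-arbitrage ⇒ martingale measure with p* = (R−d)/(u−d) = 0.7258.
At expiry t=4: V(4,0)=1.0000, V(4,1)=1.0000, V(4,2)=1.0000, V(4,3)=0.0000, V(4,4)=0.0000
(3,0): S=94.5752. Δ = (V_up−V_dn)/(S_up−S_dn) = (1.0000−1.0000)/(139.0256−80.3890) = 0.0000. V = [p*·1.0000 + (1−p*)·1.0000]/1.3 = 0.7692. B = V − Δ·S = 0.7692.
(3,1): S=163.5595. Δ = (V_up−V_dn)/(S_up−S_dn) = (1.0000−1.0000)/(240.4325−139.0256) = 0.0000. V = [p*·1.0000 + (1−p*)·1.0000]/1.3 = 0.7692. B = V − Δ·S = 0.7692.
(3,2): S=282.8618. Δ = (V_up−V_dn)/(S_up−S_dn) = (0.0000−1.0000)/(415.8069−240.4325) = -0.0057. V = [p*·0.0000 + (1−p*)·1.0000]/1.3 = 0.2109. B = V − Δ·S = 1.8238.
(3,3): S=489.1845. Δ = (V_up−V_dn)/(S_up−S_dn) = (0.0000−0.0000)/(719.1013−415.8069) = 0.0000. V = [p*·0.0000 + (1−p*)·0.0000]/1.3 = 0.0000. B = V − Δ·S = 0.0000.
(2,0): S=111.2650. Δ = (V_up−V_dn)/(S_up−S_dn) = (0.7692−0.7692)/(163.5595−94.5752) = 0.0000. V = [p*·0.7692 + (1−p*)·0.7692]/1.3 = 0.5917. B = V − Δ·S = 0.5917.
(2,1): S=192.4230. Δ = (V_up−V_dn)/(S_up−S_dn) = (0.2109−0.7692)/(282.8618−163.5596) = -0.0047. V = [p*·0.2109 + (1−p*)·0.7692]/1.3 = 0.2800. B = V − Δ·S = 1.1805.
(2,2): S=332.7786. Δ = (V_up−V_dn)/(S_up−S_dn) = (0.0000−0.2109)/(489.1845−282.8618) = -0.0010. V = [p*·0.0000 + (1−p*)·0.2109]/1.3 = 0.0445. B = V − Δ·S = 0.3847.
(1,0): S=130.9000. Δ = (V_up−V_dn)/(S_up−S_dn) = (0.2800−0.5917)/(192.4230−111.2650) = -0.0038. V = [p*·0.2800 + (1−p*)·0.5917]/1.3 = 0.2811. B = V − Δ·S = 0.7839.
(1,1): S=226.3800. Δ = (V_up−V_dn)/(S_up−S_dn) = (0.0445−0.2800)/(332.7786−192.4230) = -0.0017. V = [p*·0.0445 + (1−p*)·0.2800]/1.3 = 0.0839. B = V − Δ·S = 0.4638.
(0,0): S=154.0000. Δ = (V_up−V_dn)/(S_up−S_dn) = (0.0839−0.2811)/(226.3800−130.9000) = -0.0021. V = [p*·0.0839 + (1−p*)·0.2811]/1.3 = 0.1061. B = V − Δ·S = 0.4243.
Check: Δ(0,0)·S0 + B(0,0) = 0.1061 = V0.

(0,0): Delta=-0.0021 Bond=0.4243
(1,0): Delta=-0.0038 Bond=0.7839
(1,1): Delta=-0.0017 Bond=0.4638
(2,0): Delta=0.0000 Bond=0.5917
(2,1): Delta=-0.0047 Bond=1.1805
(2,2): Delta=-0.0010 Bond=0.3847
(3,0): Delta=0.0000 Bond=0.7692
(3,1): Delta=0.0000 Bond=0.7692
(3,2): Delta=-0.0057 Bond=1.8238
(3,3): Delta=0.0000 Bond=0.0000
V0=0.1061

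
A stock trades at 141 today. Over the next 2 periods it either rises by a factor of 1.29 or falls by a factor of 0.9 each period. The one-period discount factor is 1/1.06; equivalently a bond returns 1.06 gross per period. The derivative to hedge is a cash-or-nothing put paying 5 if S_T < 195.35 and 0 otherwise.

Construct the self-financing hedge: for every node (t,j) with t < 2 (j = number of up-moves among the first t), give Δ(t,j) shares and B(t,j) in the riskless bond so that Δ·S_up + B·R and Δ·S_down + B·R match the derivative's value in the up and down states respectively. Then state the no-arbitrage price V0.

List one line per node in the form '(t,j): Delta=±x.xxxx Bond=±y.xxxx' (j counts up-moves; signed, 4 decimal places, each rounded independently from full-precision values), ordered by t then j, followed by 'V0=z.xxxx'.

The replicating-portfolio and risk-neutral prices coincide; use p* = (1.06−0.9)/(1.29−0.9) = 0.4103 for the latter.
Terminal payoffs: V(2,0)=5.0000, V(2,1)=5.0000, V(2,2)=0.0000
Node (1,0) S=126.9000: V=(p*·5.0000+(1−p*)·5.0000)/1.06=4.7170; Δ=(5.0000−5.0000)/(163.7010−114.2100)=0.0000; B=V−Δ·S=4.7170
Node (1,1) S=181.8900: V=(p*·0.0000+(1−p*)·5.0000)/1.06=2.7818; Δ=(0.0000−5.0000)/(234.6381−163.7010)=-0.0705; B=V−Δ·S=15.6023
Node (0,0) S=141.0000: V=(p*·2.7818+(1−p*)·4.7170)/1.06=3.7010; Δ=(2.7818−4.7170)/(181.8900−126.9000)=-0.0352; B=V−Δ·S=8.6630
Self-financing check: at every node Δ·S+B equals the discounted successor values.

(0,0): Delta=-0.0352 Bond=8.6630
(1,0): Delta=0.0000 Bond=4.7170
(1,1): Delta=-0.0705 Bond=15.6023
V0=3.7010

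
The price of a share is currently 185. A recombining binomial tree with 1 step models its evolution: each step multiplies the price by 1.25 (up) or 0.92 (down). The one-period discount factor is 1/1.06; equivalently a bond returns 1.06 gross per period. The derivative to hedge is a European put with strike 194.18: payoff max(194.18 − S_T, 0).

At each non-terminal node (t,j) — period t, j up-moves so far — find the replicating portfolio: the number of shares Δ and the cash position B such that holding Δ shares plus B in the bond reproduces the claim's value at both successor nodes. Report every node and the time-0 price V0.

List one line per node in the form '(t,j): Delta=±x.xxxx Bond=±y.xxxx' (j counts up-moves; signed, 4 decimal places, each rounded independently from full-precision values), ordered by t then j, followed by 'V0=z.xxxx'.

The replicating-portfolio and risk-neutral prices coincide; use p* = (1.06−0.92)/(1.25−0.92) = 0.4242 for the latter.
Terminal payoffs: V(1,0)=23.9800, V(1,1)=0.0000
(0,0): S=185.0000. Δ = (V_up−V_dn)/(S_up−S_dn) = (0.0000−23.9800)/(231.2500−170.2000) = -0.3928. V = [p*·0.0000 + (1−p*)·23.9800]/1.06 = 13.0252. B = V − Δ·S = 85.6918.
Check: Δ(0,0)·S0 + B(0,0) = 13.0252 = V0.

(0,0): Delta=-0.3928 Bond=85.6918
V0=13.0252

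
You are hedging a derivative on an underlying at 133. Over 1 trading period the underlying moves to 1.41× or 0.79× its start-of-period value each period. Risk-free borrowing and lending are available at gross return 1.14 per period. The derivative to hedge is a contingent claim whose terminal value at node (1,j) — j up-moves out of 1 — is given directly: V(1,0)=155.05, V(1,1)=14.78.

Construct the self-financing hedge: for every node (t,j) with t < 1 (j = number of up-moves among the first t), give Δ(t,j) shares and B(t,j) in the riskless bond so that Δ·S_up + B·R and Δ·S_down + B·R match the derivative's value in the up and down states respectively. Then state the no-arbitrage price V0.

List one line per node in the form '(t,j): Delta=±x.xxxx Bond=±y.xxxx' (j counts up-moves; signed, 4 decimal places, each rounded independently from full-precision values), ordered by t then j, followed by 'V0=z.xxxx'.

(0,0): Delta=-1.7011 Bond=292.7905
V0=66.5485

Under the risk-neutral measure, an up-move has probability p* = (R−d)/(u−d) = 0.5645 and values discount at R = 1.14.
Terminal values V(1,·): V(1,0)=155.0500, V(1,1)=14.7800
  t=0,j=0: stock 133.0000 → up 187.5300 (V=14.7800), down 105.0700 (V=155.0500). Price 66.5485; hedge Δ=-1.7011, bond B=292.7905.
Self-financing check: at every node Δ·S+B equals the discounted successor values.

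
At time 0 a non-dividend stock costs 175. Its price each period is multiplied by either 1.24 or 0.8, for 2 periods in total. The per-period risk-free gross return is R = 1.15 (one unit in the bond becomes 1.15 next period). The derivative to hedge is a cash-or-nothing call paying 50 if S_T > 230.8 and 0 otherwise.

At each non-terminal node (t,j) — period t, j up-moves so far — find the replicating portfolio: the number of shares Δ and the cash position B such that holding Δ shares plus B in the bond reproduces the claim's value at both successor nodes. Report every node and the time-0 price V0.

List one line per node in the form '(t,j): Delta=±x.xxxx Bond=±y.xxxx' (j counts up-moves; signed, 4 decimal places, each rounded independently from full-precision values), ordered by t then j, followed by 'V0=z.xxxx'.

The replicating-portfolio and risk-neutral prices coincide; use p* = (1.15−0.8)/(1.24−0.8) = 0.7955 for the latter.
Terminal values V(2,·): V(2,0)=0.0000, V(2,1)=0.0000, V(2,2)=50.0000
(1,0): S=140.0000. Δ = (V_up−V_dn)/(S_up−S_dn) = (0.0000−0.0000)/(173.6000−112.0000) = 0.0000. V = [p*·0.0000 + (1−p*)·0.0000]/1.15 = 0.0000. B = V − Δ·S = 0.0000.
(1,1): S=217.0000. Δ = (V_up−V_dn)/(S_up−S_dn) = (50.0000−0.0000)/(269.0800−173.6000) = 0.5237. V = [p*·50.0000 + (1−p*)·0.0000]/1.15 = 34.5850. B = V − Δ·S = -79.0514.
(0,0): S=175.0000. Δ = (V_up−V_dn)/(S_up−S_dn) = (34.5850−0.0000)/(217.0000−140.0000) = 0.4492. V = [p*·34.5850 + (1−p*)·0.0000]/1.15 = 23.9224. B = V − Δ·S = -54.6798.
Root portfolio cost Δ·175+B reproduces V0=23.9224.

(0,0): Delta=0.4492 Bond=-54.6798
(1,0): Delta=0.0000 Bond=0.0000
(1,1): Delta=0.5237 Bond=-79.0514
V0=23.9224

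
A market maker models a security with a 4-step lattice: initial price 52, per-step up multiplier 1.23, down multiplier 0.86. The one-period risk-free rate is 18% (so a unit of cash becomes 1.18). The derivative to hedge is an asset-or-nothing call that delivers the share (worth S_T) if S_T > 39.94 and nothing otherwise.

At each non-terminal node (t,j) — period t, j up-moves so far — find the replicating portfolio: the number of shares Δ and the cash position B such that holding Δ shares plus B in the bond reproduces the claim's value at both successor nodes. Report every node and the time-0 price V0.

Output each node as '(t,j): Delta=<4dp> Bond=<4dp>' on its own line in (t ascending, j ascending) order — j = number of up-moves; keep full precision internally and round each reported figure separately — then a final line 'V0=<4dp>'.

Under the risk-neutral measure, an up-move has probability p* = (R−d)/(u−d) = 0.8649 and values discount at R = 1.18.
Terminal payoffs: V(4,0)=0.0000, V(4,1)=40.6821, V(4,2)=58.1849, V(4,3)=83.2180, V(4,4)=119.0211
  t=3,j=0: stock 33.0749 → up 40.6821 (V=40.6821), down 28.4444 (V=0.0000). Price 29.8174; hedge Δ=3.3243, bond B=-80.1343.
  t=3,j=1: stock 47.3048 → up 58.1849 (V=58.1849), down 40.6821 (V=40.6821). Price 47.3048; hedge Δ=1.0000, bond B=0.0000.
  t=3,j=2: stock 67.6569 → up 83.2180 (V=83.2180), down 58.1849 (V=58.1849). Price 67.6569; hedge Δ=1.0000, bond B=0.0000.
  t=3,j=3: stock 96.7651 → up 119.0211 (V=119.0211), down 83.2180 (V=83.2180). Price 96.7651; hedge Δ=1.0000, bond B=0.0000.
  t=2,j=0: stock 38.4592 → up 47.3048 (V=47.3048), down 33.0749 (V=29.8174). Price 38.0861; hedge Δ=1.2289, bond B=-9.1771.
  t=2,j=1: stock 55.0056 → up 67.6569 (V=67.6569), down 47.3048 (V=47.3048). Price 55.0056; hedge Δ=1.0000, bond B=0.0000.
  t=2,j=2: stock 78.6708 → up 96.7651 (V=96.7651), down 67.6569 (V=67.6569). Price 78.6708; hedge Δ=1.0000, bond B=0.0000.
  t=1,j=0: stock 44.7200 → up 55.0056 (V=55.0056), down 38.4592 (V=38.0861). Price 44.6773; hedge Δ=1.0225, bond B=-1.0510.
  t=1,j=1: stock 63.9600 → up 78.6708 (V=78.6708), down 55.0056 (V=55.0056). Price 63.9600; hedge Δ=1.0000, bond B=0.0000.
  t=0,j=0: stock 52.0000 → up 63.9600 (V=63.9600), down 44.7200 (V=44.6773). Price 51.9951; hedge Δ=1.0022, bond B=-0.1204.
Self-financing check: at every node Δ·S+B equals the discounted successor values.

(0,0): Delta=1.0022 Bond=-0.1204
(1,0): Delta=1.0225 Bond=-1.0510
(1,1): Delta=1.0000 Bond=0.0000
(2,0): Delta=1.2289 Bond=-9.1771
(2,1): Delta=1.0000 Bond=0.0000
(2,2): Delta=1.0000 Bond=0.0000
(3,0): Delta=3.3243 Bond=-80.1343
(3,1): Delta=1.0000 Bond=0.0000
(3,2): Delta=1.0000 Bond=0.0000
(3,3): Delta=1.0000 Bond=0.0000
V0=51.9951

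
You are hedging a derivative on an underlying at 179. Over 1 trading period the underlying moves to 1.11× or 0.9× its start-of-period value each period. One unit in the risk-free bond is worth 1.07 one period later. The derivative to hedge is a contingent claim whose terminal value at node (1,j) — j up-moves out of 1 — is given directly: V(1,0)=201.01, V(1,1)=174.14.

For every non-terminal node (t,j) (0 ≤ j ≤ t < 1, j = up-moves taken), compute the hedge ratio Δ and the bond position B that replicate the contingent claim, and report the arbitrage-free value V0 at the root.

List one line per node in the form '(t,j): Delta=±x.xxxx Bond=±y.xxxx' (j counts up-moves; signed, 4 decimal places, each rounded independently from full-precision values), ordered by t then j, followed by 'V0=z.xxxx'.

(0,0): Delta=-0.7148 Bond=295.4833
V0=167.5309

Since d<R<u, set p* = (R−d)/(u−d) = 0.8095; price each node as the discounted p*-expectation of its children.
Payoff layer (t=1): V(1,0)=201.0100, V(1,1)=174.1400
Node (0,0) S=179.0000: V=(p*·174.1400+(1−p*)·201.0100)/1.07=167.5309; Δ=(174.1400−201.0100)/(198.6900−161.1000)=-0.7148; B=V−Δ·S=295.4833
Check: Δ(0,0)·S0 + B(0,0) = 167.5309 = V0.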